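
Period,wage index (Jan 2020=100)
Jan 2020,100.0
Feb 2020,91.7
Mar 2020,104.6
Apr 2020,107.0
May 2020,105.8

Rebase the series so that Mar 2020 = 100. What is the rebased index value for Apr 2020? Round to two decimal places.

102.29

Rebased(Apr 2020) = 107.0 / 104.6 × 100 = 102.2945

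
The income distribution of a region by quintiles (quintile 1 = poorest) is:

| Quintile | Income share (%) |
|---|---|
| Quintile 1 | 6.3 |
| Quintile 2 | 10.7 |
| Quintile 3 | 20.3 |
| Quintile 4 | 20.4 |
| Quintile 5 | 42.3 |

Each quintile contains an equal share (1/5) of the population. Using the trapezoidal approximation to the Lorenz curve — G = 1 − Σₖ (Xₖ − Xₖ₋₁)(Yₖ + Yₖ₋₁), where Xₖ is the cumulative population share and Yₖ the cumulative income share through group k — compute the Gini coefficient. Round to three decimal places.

0.327

Cumulative income shares Yₖ: 0.0630, 0.1700, 0.3730, 0.5770, 1.0000
Σ (Xₖ−Xₖ₋₁)(Yₖ+Yₖ₋₁) = (1/5)(0.0630+0.0000) + (1/5)(0.1700+0.0630) + (1/5)(0.3730+0.1700) + (1/5)(0.5770+0.3730) + (1/5)(1.0000+0.5770)
  = 0.0126 + 0.0466 + 0.1086 + 0.1900 + 0.3154 = 0.6732
G = 1 − 0.6732 = 0.3268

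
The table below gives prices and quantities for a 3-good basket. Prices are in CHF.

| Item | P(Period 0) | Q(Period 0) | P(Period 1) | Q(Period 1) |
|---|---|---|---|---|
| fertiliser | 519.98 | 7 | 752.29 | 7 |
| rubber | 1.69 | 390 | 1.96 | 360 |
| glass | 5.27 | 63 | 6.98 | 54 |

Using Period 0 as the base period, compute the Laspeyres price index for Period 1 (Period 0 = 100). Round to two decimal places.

Laspeyres price index uses base-period quantities as weights.
ΣP(Period 1)·Q(Period 0) = 752.29×7 + 1.96×390 + 6.98×63 = 5266.03 + 764.4 + 439.74 = 6470.17
ΣP(Period 0)·Q(Period 0) = 519.98×7 + 1.69×390 + 5.27×63 = 3639.86 + 659.1 + 332.01 = 4630.97
Index = 6470.17 / 4630.97 × 100 = 139.7152

139.72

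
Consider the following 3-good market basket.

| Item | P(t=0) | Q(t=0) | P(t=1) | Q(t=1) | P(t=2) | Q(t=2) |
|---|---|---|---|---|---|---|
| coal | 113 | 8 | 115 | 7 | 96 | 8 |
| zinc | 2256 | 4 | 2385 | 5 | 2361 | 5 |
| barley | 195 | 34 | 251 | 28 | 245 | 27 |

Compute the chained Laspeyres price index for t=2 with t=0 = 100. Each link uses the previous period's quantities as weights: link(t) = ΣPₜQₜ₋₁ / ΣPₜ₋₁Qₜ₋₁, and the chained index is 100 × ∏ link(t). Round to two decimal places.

112.27

Link t=0→t=1:
ΣP(t=1)Q(t=0) = 115×8 + 2385×4 + 251×34 = 920 + 9540 + 8534 = 18994
ΣP(t=0)Q(t=0) = 113×8 + 2256×4 + 195×34 = 904 + 9024 + 6630 = 16558
link = 18994/16558 = 1.147119
Link t=1→t=2:
ΣP(t=2)Q(t=1) = 96×7 + 2361×5 + 245×28 = 672 + 11805 + 6860 = 19337
ΣP(t=1)Q(t=1) = 115×7 + 2385×5 + 251×28 = 805 + 11925 + 7028 = 19758
link = 19337/19758 = 0.978692
Chained index = 100 × 1.147119 × 0.978692 = 112.2677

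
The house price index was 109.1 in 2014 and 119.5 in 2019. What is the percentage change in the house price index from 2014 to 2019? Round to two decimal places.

9.53%

Change = (119.5 − 109.1) / 109.1 × 100
       = 10.4 / 109.1 × 100 = 9.5325%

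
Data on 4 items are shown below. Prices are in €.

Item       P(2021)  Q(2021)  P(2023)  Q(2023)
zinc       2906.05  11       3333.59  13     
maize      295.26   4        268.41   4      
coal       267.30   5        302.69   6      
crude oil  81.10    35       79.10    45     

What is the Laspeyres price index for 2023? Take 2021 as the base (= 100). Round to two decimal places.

Laspeyres price index uses base-period quantities as weights.
ΣP(2023)·Q(2021) = 3333.59×11 + 268.41×4 + 302.69×5 + 79.10×35 = 36669.49 + 1073.64 + 1513.45 + 2768.5 = 42025.08
ΣP(2021)·Q(2021) = 2906.05×11 + 295.26×4 + 267.30×5 + 81.10×35 = 31966.55 + 1181.04 + 1336.5 + 2838.5 = 37322.59
Index = 42025.08 / 37322.59 × 100 = 112.5996

112.60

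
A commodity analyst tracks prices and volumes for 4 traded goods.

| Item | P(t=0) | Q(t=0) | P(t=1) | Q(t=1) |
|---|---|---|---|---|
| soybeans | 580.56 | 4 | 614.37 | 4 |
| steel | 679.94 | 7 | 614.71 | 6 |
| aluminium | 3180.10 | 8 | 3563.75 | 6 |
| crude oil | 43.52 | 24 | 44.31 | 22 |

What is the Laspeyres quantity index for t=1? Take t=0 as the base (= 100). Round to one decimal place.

78.8

Laspeyres quantity index uses base-period prices as weights.
ΣP(t=0)·Q(t=1) = 580.56×4 + 679.94×6 + 3180.10×6 + 43.52×22 = 2322.24 + 4079.64 + 19080.6 + 957.44 = 26439.92
ΣP(t=0)·Q(t=0) = 580.56×4 + 679.94×7 + 3180.10×8 + 43.52×24 = 2322.24 + 4759.58 + 25440.8 + 1044.48 = 33567.1
Index = 26439.92 / 33567.1 × 100 = 78.7674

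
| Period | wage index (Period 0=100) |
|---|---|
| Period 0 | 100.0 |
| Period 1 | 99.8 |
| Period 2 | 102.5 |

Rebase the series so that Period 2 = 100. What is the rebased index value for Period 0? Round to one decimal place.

Rebased(Period 0) = 100.0 / 102.5 × 100 = 97.5610

97.6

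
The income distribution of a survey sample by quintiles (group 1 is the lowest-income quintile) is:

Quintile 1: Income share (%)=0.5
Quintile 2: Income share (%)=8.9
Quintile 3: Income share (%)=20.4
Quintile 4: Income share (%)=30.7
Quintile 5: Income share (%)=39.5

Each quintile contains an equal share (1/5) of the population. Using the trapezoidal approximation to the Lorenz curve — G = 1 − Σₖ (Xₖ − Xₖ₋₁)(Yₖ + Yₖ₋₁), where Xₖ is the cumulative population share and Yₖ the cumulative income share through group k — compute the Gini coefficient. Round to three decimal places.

Cumulative income shares Yₖ: 0.0050, 0.0940, 0.2980, 0.6050, 1.0000
Σ (Xₖ−Xₖ₋₁)(Yₖ+Yₖ₋₁) = (1/5)(0.0050+0.0000) + (1/5)(0.0940+0.0050) + (1/5)(0.2980+0.0940) + (1/5)(0.6050+0.2980) + (1/5)(1.0000+0.6050)
  = 0.0010 + 0.0198 + 0.0784 + 0.1806 + 0.3210 = 0.6008
G = 1 − 0.6008 = 0.3992

0.399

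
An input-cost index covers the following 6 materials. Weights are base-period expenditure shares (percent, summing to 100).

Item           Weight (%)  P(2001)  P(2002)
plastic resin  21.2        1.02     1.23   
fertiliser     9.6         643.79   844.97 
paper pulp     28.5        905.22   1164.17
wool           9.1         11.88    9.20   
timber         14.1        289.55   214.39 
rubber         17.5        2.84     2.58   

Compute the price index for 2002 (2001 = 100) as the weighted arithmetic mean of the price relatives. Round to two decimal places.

108.20

plastic resin: 21.2 × (1.23/1.02) = 21.2 × 1.205882 = 25.5647
fertiliser: 9.6 × (844.97/643.79) = 9.6 × 1.312493 = 12.5999
paper pulp: 28.5 × (1164.17/905.22) = 28.5 × 1.286063 = 36.6528
wool: 9.1 × (9.20/11.88) = 9.1 × 0.774411 = 7.0471
timber: 14.1 × (214.39/289.55) = 14.1 × 0.740425 = 10.4400
rubber: 17.5 × (2.58/2.84) = 17.5 × 0.908451 = 15.8979
Index = Σ wᵢ·(p₁ᵢ/p₀ᵢ) = 25.5647 + 12.5999 + 36.6528 + 7.0471 + 10.4400 + 15.8979 = 108.2025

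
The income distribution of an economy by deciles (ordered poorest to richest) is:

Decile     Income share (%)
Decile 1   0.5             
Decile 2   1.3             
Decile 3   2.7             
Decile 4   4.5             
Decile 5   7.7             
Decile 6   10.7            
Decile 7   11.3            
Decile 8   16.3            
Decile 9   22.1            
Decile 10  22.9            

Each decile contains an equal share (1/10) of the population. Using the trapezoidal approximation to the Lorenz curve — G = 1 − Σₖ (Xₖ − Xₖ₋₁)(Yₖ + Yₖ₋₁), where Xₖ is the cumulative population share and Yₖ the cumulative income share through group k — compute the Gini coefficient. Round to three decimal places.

Cumulative income shares Yₖ: 0.0050, 0.0180, 0.0450, 0.0900, 0.1670, 0.2740, 0.3870, 0.5500, 0.7710, 1.0000
Σ (Xₖ−Xₖ₋₁)(Yₖ+Yₖ₋₁) = (1/10)(0.0050+0.0000) + (1/10)(0.0180+0.0050) + (1/10)(0.0450+0.0180) + (1/10)(0.0900+0.0450) + (1/10)(0.1670+0.0900) + (1/10)(0.2740+0.1670) + (1/10)(0.3870+0.2740) + (1/10)(0.5500+0.3870) + (1/10)(0.7710+0.5500) + (1/10)(1.0000+0.7710)
  = 0.0005 + 0.0023 + 0.0063 + 0.0135 + 0.0257 + 0.0441 + 0.0661 + 0.0937 + 0.1321 + 0.1771 = 0.5614
G = 1 − 0.5614 = 0.4386

0.439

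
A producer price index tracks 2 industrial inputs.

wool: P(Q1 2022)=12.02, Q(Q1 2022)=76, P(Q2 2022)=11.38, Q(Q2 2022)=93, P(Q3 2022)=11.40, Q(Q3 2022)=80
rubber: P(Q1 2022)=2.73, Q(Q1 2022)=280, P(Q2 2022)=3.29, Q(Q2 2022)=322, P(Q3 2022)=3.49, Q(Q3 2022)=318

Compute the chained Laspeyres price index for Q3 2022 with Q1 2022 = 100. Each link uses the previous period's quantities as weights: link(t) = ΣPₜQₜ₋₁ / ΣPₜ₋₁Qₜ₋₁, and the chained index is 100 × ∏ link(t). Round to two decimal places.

109.78

Link Q1 2022→Q2 2022:
ΣP(Q2 2022)Q(Q1 2022) = 11.38×76 + 3.29×280 = 864.88 + 921.2 = 1786.08
ΣP(Q1 2022)Q(Q1 2022) = 12.02×76 + 2.73×280 = 913.52 + 764.4 = 1677.92
link = 1786.08/1677.92 = 1.064461
Link Q2 2022→Q3 2022:
ΣP(Q3 2022)Q(Q2 2022) = 11.40×93 + 3.49×322 = 1060.2 + 1123.78 = 2183.98
ΣP(Q2 2022)Q(Q2 2022) = 11.38×93 + 3.29×322 = 1058.34 + 1059.38 = 2117.72
link = 2183.98/2117.72 = 1.031288
Chained index = 100 × 1.064461 × 1.031288 = 109.7766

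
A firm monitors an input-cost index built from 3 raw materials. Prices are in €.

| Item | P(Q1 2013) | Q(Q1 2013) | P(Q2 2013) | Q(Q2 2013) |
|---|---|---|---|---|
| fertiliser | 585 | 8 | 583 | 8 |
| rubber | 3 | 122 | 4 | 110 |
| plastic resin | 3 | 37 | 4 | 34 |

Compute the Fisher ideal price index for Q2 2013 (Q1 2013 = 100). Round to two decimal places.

Laspeyres component (base-period weights):
ΣP(Q2 2013)Q(Q1 2013) = 583×8 + 4×122 + 4×37 = 4664 + 488 + 148 = 5300
ΣP(Q1 2013)Q(Q1 2013) = 585×8 + 3×122 + 3×37 = 4680 + 366 + 111 = 5157
L = 5300 / 5157 × 100 = 102.7729
Paasche component (current-period weights):
ΣP(Q2 2013)Q(Q2 2013) = 583×8 + 4×110 + 4×34 = 4664 + 440 + 136 = 5240
ΣP(Q1 2013)Q(Q2 2013) = 585×8 + 3×110 + 3×34 = 4680 + 330 + 102 = 5112
P = 5240 / 5112 × 100 = 102.5039
Fisher = √(L × P) = √(102.7729 × 102.5039) = 102.6383

102.64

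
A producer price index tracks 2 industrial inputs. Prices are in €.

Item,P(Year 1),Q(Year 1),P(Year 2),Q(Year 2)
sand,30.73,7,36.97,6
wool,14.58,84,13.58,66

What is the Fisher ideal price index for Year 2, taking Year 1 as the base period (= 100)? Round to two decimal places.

Laspeyres component (base-period weights):
ΣP(Year 2)Q(Year 1) = 36.97×7 + 13.58×84 = 258.79 + 1140.72 = 1399.51
ΣP(Year 1)Q(Year 1) = 30.73×7 + 14.58×84 = 215.11 + 1224.72 = 1439.83
L = 1399.51 / 1439.83 × 100 = 97.1997
Paasche component (current-period weights):
ΣP(Year 2)Q(Year 2) = 36.97×6 + 13.58×66 = 221.82 + 896.28 = 1118.1
ΣP(Year 1)Q(Year 2) = 30.73×6 + 14.58×66 = 184.38 + 962.28 = 1146.66
P = 1118.1 / 1146.66 × 100 = 97.5093
Fisher = √(L × P) = √(97.1997 × 97.5093) = 97.3544

97.35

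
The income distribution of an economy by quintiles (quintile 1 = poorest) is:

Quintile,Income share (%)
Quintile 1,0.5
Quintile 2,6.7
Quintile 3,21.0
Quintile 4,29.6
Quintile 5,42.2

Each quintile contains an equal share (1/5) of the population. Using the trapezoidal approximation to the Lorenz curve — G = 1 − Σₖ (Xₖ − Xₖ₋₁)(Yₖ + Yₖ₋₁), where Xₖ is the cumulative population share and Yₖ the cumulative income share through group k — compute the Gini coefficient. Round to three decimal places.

Cumulative income shares Yₖ: 0.0050, 0.0720, 0.2820, 0.5780, 1.0000
Σ (Xₖ−Xₖ₋₁)(Yₖ+Yₖ₋₁) = (1/5)(0.0050+0.0000) + (1/5)(0.0720+0.0050) + (1/5)(0.2820+0.0720) + (1/5)(0.5780+0.2820) + (1/5)(1.0000+0.5780)
  = 0.0010 + 0.0154 + 0.0708 + 0.1720 + 0.3156 = 0.5748
G = 1 − 0.5748 = 0.4252

0.425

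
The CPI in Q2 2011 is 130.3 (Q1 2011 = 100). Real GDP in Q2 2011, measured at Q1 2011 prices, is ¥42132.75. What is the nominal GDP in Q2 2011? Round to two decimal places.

Nominal = Real × (Index/100) = 42132.75 × (130.3/100)
        = 42132.75 × 1.303 = 54898.9733

54898.97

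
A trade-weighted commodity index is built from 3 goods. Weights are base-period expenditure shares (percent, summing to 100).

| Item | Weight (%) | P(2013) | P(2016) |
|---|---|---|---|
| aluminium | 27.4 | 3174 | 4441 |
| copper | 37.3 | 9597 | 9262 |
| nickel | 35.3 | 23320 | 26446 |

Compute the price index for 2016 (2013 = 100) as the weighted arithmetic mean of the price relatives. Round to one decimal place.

aluminium: 27.4 × (4441/3174) = 27.4 × 1.399181 = 38.3376
copper: 37.3 × (9262/9597) = 37.3 × 0.965093 = 35.9980
nickel: 35.3 × (26446/23320) = 35.3 × 1.134048 = 40.0319
Index = Σ wᵢ·(p₁ᵢ/p₀ᵢ) = 38.3376 + 35.9980 + 40.0319 = 114.3674

114.4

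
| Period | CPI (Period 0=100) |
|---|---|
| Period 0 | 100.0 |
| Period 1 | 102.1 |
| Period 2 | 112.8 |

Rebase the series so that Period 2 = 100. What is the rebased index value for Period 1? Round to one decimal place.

90.5

Rebased(Period 1) = 102.1 / 112.8 × 100 = 90.5142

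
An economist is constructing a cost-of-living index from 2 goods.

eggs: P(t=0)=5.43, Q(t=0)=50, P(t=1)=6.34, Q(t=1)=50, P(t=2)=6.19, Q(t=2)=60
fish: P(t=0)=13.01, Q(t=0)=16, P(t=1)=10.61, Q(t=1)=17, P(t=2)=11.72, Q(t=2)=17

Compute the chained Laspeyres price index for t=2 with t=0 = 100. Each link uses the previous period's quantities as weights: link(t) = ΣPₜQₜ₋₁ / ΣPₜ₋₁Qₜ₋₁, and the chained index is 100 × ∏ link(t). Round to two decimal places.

103.80

Link t=0→t=1:
ΣP(t=1)Q(t=0) = 6.34×50 + 10.61×16 = 317 + 169.76 = 486.76
ΣP(t=0)Q(t=0) = 5.43×50 + 13.01×16 = 271.5 + 208.16 = 479.66
link = 486.76/479.66 = 1.014802
Link t=1→t=2:
ΣP(t=2)Q(t=1) = 6.19×50 + 11.72×17 = 309.5 + 199.24 = 508.74
ΣP(t=1)Q(t=1) = 6.34×50 + 10.61×17 = 317 + 180.37 = 497.37
link = 508.74/497.37 = 1.022860
Chained index = 100 × 1.014802 × 1.022860 = 103.8001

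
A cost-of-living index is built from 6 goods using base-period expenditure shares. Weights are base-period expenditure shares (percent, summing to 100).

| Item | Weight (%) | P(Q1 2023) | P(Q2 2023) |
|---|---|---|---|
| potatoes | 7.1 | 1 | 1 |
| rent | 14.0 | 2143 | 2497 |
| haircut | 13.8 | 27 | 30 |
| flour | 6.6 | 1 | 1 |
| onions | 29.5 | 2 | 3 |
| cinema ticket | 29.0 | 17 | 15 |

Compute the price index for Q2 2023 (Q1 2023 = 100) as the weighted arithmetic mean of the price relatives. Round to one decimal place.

potatoes: 7.1 × (1/1) = 7.1 × 1.000000 = 7.1000
rent: 14.0 × (2497/2143) = 14.0 × 1.165189 = 16.3126
haircut: 13.8 × (30/27) = 13.8 × 1.111111 = 15.3333
flour: 6.6 × (1/1) = 6.6 × 1.000000 = 6.6000
onions: 29.5 × (3/2) = 29.5 × 1.500000 = 44.2500
cinema ticket: 29.0 × (15/17) = 29.0 × 0.882353 = 25.5882
Index = Σ wᵢ·(p₁ᵢ/p₀ᵢ) = 7.1000 + 16.3126 + 15.3333 + 6.6000 + 44.2500 + 25.5882 = 115.1842

115.2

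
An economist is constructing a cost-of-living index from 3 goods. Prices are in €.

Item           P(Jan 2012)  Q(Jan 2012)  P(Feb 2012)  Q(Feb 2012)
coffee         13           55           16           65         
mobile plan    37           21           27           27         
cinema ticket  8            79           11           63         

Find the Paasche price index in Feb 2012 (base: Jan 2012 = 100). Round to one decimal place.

Paasche price index uses current-period quantities as weights.
ΣP(Feb 2012)·Q(Feb 2012) = 16×65 + 27×27 + 11×63 = 1040 + 729 + 693 = 2462
ΣP(Jan 2012)·Q(Feb 2012) = 13×65 + 37×27 + 8×63 = 845 + 999 + 504 = 2348
Index = 2462 / 2348 × 100 = 104.8552

104.9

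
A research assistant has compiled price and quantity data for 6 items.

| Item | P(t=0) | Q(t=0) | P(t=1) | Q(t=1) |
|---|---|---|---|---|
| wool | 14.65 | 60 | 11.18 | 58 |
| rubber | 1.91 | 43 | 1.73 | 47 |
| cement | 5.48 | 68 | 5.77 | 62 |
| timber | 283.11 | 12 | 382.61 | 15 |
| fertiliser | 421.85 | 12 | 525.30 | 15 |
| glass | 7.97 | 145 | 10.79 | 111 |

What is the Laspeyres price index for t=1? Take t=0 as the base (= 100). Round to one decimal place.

Laspeyres price index uses base-period quantities as weights.
ΣP(t=1)·Q(t=0) = 11.18×60 + 1.73×43 + 5.77×68 + 382.61×12 + 525.30×12 + 10.79×145 = 670.8 + 74.39 + 392.36 + 4591.32 + 6303.6 + 1564.55 = 13597.02
ΣP(t=0)·Q(t=0) = 14.65×60 + 1.91×43 + 5.48×68 + 283.11×12 + 421.85×12 + 7.97×145 = 879 + 82.13 + 372.64 + 3397.32 + 5062.2 + 1155.65 = 10948.94
Index = 13597.02 / 10948.94 × 100 = 124.1857

124.2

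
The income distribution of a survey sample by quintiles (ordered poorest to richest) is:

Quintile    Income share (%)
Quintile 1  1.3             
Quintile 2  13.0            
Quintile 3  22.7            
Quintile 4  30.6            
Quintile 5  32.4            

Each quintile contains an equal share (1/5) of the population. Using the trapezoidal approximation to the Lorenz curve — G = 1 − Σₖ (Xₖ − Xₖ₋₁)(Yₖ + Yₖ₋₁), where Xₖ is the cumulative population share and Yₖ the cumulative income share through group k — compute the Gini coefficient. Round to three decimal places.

Cumulative income shares Yₖ: 0.0130, 0.1430, 0.3700, 0.6760, 1.0000
Σ (Xₖ−Xₖ₋₁)(Yₖ+Yₖ₋₁) = (1/5)(0.0130+0.0000) + (1/5)(0.1430+0.0130) + (1/5)(0.3700+0.1430) + (1/5)(0.6760+0.3700) + (1/5)(1.0000+0.6760)
  = 0.0026 + 0.0312 + 0.1026 + 0.2092 + 0.3352 = 0.6808
G = 1 − 0.6808 = 0.3192

0.319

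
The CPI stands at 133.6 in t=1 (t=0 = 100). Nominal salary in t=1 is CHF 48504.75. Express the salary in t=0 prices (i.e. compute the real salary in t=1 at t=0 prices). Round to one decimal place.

Real = Nominal ÷ (Index/100) = 48504.75 ÷ (133.6/100)
     = 48504.75 ÷ 1.336 = 36305.9506

36306.0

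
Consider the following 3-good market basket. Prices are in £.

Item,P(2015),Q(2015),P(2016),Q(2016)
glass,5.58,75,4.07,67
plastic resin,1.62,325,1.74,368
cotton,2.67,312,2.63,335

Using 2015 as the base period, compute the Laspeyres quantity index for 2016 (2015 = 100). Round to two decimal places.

Laspeyres quantity index uses base-period prices as weights.
ΣP(2015)·Q(2016) = 5.58×67 + 1.62×368 + 2.67×335 = 373.86 + 596.16 + 894.45 = 1864.47
ΣP(2015)·Q(2015) = 5.58×75 + 1.62×325 + 2.67×312 = 418.5 + 526.5 + 833.04 = 1778.04
Index = 1864.47 / 1778.04 × 100 = 104.8610

104.86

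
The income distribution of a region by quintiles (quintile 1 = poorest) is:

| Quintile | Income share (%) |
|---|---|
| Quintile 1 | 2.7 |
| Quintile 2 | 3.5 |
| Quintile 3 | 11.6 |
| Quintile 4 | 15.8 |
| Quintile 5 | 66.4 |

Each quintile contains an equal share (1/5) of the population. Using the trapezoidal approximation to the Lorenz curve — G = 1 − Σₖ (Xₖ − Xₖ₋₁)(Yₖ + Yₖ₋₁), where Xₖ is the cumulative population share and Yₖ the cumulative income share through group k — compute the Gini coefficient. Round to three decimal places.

Cumulative income shares Yₖ: 0.0270, 0.0620, 0.1780, 0.3360, 1.0000
Σ (Xₖ−Xₖ₋₁)(Yₖ+Yₖ₋₁) = (1/5)(0.0270+0.0000) + (1/5)(0.0620+0.0270) + (1/5)(0.1780+0.0620) + (1/5)(0.3360+0.1780) + (1/5)(1.0000+0.3360)
  = 0.0054 + 0.0178 + 0.0480 + 0.1028 + 0.2672 = 0.4412
G = 1 − 0.4412 = 0.5588

0.559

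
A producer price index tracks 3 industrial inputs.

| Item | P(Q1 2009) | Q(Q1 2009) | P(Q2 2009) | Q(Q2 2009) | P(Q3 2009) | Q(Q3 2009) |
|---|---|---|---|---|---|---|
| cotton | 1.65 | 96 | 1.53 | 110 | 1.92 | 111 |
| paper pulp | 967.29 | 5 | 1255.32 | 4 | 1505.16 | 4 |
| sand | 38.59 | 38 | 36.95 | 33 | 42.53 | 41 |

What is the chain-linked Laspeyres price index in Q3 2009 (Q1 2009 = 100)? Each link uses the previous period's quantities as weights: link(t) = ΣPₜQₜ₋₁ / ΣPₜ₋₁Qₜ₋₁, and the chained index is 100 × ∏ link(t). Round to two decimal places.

144.33

Link Q1 2009→Q2 2009:
ΣP(Q2 2009)Q(Q1 2009) = 1.53×96 + 1255.32×5 + 36.95×38 = 146.88 + 6276.6 + 1404.1 = 7827.58
ΣP(Q1 2009)Q(Q1 2009) = 1.65×96 + 967.29×5 + 38.59×38 = 158.4 + 4836.45 + 1466.42 = 6461.27
link = 7827.58/6461.27 = 1.211462
Link Q2 2009→Q3 2009:
ΣP(Q3 2009)Q(Q2 2009) = 1.92×110 + 1505.16×4 + 42.53×33 = 211.2 + 6020.64 + 1403.49 = 7635.33
ΣP(Q2 2009)Q(Q2 2009) = 1.53×110 + 1255.32×4 + 36.95×33 = 168.3 + 5021.28 + 1219.35 = 6408.93
link = 7635.33/6408.93 = 1.191358
Chained index = 100 × 1.211462 × 1.191358 = 144.3284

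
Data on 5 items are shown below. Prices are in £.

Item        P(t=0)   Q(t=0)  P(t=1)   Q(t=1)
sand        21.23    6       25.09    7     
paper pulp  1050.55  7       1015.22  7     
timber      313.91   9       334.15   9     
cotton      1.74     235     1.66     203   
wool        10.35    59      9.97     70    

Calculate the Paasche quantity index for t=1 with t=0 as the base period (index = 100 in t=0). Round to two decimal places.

Paasche quantity index uses current-period prices as weights.
ΣP(t=1)·Q(t=1) = 25.09×7 + 1015.22×7 + 334.15×9 + 1.66×203 + 9.97×70 = 175.63 + 7106.54 + 3007.35 + 336.98 + 697.9 = 11324.4
ΣP(t=1)·Q(t=0) = 25.09×6 + 1015.22×7 + 334.15×9 + 1.66×235 + 9.97×59 = 150.54 + 7106.54 + 3007.35 + 390.1 + 588.23 = 11242.76
Index = 11324.4 / 11242.76 × 100 = 100.7262

100.73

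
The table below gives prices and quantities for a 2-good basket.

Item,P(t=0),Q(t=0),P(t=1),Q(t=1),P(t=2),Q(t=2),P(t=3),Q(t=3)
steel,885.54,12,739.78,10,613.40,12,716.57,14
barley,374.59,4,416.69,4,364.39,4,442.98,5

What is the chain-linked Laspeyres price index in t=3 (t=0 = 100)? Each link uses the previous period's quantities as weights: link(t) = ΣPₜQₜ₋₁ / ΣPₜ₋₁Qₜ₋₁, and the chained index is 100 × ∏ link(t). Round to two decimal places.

Link t=0→t=1:
ΣP(t=1)Q(t=0) = 739.78×12 + 416.69×4 = 8877.36 + 1666.76 = 10544.12
ΣP(t=0)Q(t=0) = 885.54×12 + 374.59×4 = 10626.48 + 1498.36 = 12124.84
link = 10544.12/12124.84 = 0.869630
Link t=1→t=2:
ΣP(t=2)Q(t=1) = 613.40×10 + 364.39×4 = 6134 + 1457.56 = 7591.56
ΣP(t=1)Q(t=1) = 739.78×10 + 416.69×4 = 7397.8 + 1666.76 = 9064.56
link = 7591.56/9064.56 = 0.837499
Link t=2→t=3:
ΣP(t=3)Q(t=2) = 716.57×12 + 442.98×4 = 8598.84 + 1771.92 = 10370.76
ΣP(t=2)Q(t=2) = 613.40×12 + 364.39×4 = 7360.8 + 1457.56 = 8818.36
link = 10370.76/8818.36 = 1.176042
Chained index = 100 × 0.869630 × 0.837499 × 1.176042 = 85.6528

85.65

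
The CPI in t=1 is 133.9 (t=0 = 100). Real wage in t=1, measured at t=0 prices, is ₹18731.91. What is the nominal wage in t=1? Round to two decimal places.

Nominal = Real × (Index/100) = 18731.91 × (133.9/100)
        = 18731.91 × 1.339 = 25082.0275

25082.03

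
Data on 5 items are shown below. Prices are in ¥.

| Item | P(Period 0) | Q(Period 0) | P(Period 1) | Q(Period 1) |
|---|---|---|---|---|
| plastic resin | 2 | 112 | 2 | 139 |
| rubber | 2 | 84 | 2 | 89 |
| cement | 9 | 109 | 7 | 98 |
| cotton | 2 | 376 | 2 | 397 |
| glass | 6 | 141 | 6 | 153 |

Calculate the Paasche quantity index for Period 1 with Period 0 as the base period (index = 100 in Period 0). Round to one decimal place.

103.7

Paasche quantity index uses current-period prices as weights.
ΣP(Period 1)·Q(Period 1) = 2×139 + 2×89 + 7×98 + 2×397 + 6×153 = 278 + 178 + 686 + 794 + 918 = 2854
ΣP(Period 1)·Q(Period 0) = 2×112 + 2×84 + 7×109 + 2×376 + 6×141 = 224 + 168 + 763 + 752 + 846 = 2753
Index = 2854 / 2753 × 100 = 103.6687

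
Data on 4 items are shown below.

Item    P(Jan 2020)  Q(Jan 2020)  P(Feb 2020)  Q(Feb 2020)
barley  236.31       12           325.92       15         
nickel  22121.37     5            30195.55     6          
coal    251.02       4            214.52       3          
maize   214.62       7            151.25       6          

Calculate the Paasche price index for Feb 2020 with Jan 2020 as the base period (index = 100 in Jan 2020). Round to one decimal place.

135.6

Paasche price index uses current-period quantities as weights.
ΣP(Feb 2020)·Q(Feb 2020) = 325.92×15 + 30195.55×6 + 214.52×3 + 151.25×6 = 4888.8 + 181173.3 + 643.56 + 907.5 = 187613.16
ΣP(Jan 2020)·Q(Feb 2020) = 236.31×15 + 22121.37×6 + 251.02×3 + 214.62×6 = 3544.65 + 132728.22 + 753.06 + 1287.72 = 138313.65
Index = 187613.16 / 138313.65 × 100 = 135.6433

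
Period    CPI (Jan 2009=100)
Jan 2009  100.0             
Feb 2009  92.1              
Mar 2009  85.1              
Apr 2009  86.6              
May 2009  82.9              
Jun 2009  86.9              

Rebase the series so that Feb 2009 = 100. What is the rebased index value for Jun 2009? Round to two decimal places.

94.35

Rebased(Jun 2009) = 86.9 / 92.1 × 100 = 94.3540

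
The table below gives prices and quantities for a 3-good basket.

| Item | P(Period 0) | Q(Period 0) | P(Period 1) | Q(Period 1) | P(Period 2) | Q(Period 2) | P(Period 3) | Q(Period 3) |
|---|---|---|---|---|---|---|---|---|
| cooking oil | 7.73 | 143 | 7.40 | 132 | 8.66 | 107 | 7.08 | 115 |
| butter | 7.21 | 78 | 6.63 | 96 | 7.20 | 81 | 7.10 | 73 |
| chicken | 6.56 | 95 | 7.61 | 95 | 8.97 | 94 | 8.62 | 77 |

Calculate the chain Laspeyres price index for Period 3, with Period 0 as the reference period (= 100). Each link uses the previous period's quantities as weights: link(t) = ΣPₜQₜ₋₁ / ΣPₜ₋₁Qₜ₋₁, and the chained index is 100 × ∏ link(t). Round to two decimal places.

Link Period 0→Period 1:
ΣP(Period 1)Q(Period 0) = 7.40×143 + 6.63×78 + 7.61×95 = 1058.2 + 517.14 + 722.95 = 2298.29
ΣP(Period 0)Q(Period 0) = 7.73×143 + 7.21×78 + 6.56×95 = 1105.39 + 562.38 + 623.2 = 2290.97
link = 2298.29/2290.97 = 1.003195
Link Period 1→Period 2:
ΣP(Period 2)Q(Period 1) = 8.66×132 + 7.20×96 + 8.97×95 = 1143.12 + 691.2 + 852.15 = 2686.47
ΣP(Period 1)Q(Period 1) = 7.40×132 + 6.63×96 + 7.61×95 = 976.8 + 636.48 + 722.95 = 2336.23
link = 2686.47/2336.23 = 1.149917
Link Period 2→Period 3:
ΣP(Period 3)Q(Period 2) = 7.08×107 + 7.10×81 + 8.62×94 = 757.56 + 575.1 + 810.28 = 2142.94
ΣP(Period 2)Q(Period 2) = 8.66×107 + 7.20×81 + 8.97×94 = 926.62 + 583.2 + 843.18 = 2353
link = 2142.94/2353 = 0.910727
Chained index = 100 × 1.003195 × 1.149917 × 0.910727 = 105.0606

105.06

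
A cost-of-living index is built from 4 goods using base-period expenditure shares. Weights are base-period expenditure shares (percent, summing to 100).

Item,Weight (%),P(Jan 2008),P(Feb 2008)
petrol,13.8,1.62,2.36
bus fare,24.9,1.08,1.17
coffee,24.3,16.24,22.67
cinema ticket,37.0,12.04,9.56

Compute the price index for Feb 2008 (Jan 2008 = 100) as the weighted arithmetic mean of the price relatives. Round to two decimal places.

110.38

petrol: 13.8 × (2.36/1.62) = 13.8 × 1.456790 = 20.1037
bus fare: 24.9 × (1.17/1.08) = 24.9 × 1.083333 = 26.9750
coffee: 24.3 × (22.67/16.24) = 24.3 × 1.395936 = 33.9212
cinema ticket: 37.0 × (9.56/12.04) = 37.0 × 0.794020 = 29.3787
Index = Σ wᵢ·(p₁ᵢ/p₀ᵢ) = 20.1037 + 26.9750 + 33.9212 + 29.3787 = 110.3787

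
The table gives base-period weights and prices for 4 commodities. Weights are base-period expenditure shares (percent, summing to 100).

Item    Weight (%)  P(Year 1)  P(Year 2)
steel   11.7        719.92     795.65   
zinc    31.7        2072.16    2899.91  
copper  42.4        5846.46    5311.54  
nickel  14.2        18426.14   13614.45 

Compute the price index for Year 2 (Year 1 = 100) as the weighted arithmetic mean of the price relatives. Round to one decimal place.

106.3

steel: 11.7 × (795.65/719.92) = 11.7 × 1.105192 = 12.9307
zinc: 31.7 × (2899.91/2072.16) = 31.7 × 1.399462 = 44.3630
copper: 42.4 × (5311.54/5846.46) = 42.4 × 0.908505 = 38.5206
nickel: 14.2 × (13614.45/18426.14) = 14.2 × 0.738866 = 10.4919
Index = Σ wᵢ·(p₁ᵢ/p₀ᵢ) = 12.9307 + 44.3630 + 38.5206 + 10.4919 = 106.3062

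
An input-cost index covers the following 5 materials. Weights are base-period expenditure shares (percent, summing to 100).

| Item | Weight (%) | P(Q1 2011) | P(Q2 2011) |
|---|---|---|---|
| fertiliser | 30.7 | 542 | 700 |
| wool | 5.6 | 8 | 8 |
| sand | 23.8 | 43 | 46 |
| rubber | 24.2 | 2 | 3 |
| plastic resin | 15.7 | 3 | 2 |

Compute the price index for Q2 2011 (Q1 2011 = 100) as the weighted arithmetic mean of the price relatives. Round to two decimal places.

fertiliser: 30.7 × (700/542) = 30.7 × 1.291513 = 39.6494
wool: 5.6 × (8/8) = 5.6 × 1.000000 = 5.6000
sand: 23.8 × (46/43) = 23.8 × 1.069767 = 25.4605
rubber: 24.2 × (3/2) = 24.2 × 1.500000 = 36.3000
plastic resin: 15.7 × (2/3) = 15.7 × 0.666667 = 10.4667
Index = Σ wᵢ·(p₁ᵢ/p₀ᵢ) = 39.6494 + 5.6000 + 25.4605 + 36.3000 + 10.4667 = 117.4766

117.48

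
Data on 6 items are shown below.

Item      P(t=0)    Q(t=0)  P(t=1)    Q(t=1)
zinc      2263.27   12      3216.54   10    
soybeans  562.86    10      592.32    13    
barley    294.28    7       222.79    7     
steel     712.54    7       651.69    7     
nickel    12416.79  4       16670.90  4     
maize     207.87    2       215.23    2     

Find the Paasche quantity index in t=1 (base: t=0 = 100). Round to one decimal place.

96.0

Paasche quantity index uses current-period prices as weights.
ΣP(t=1)·Q(t=1) = 3216.54×10 + 592.32×13 + 222.79×7 + 651.69×7 + 16670.90×4 + 215.23×2 = 32165.4 + 7700.16 + 1559.53 + 4561.83 + 66683.6 + 430.46 = 113100.98
ΣP(t=1)·Q(t=0) = 3216.54×12 + 592.32×10 + 222.79×7 + 651.69×7 + 16670.90×4 + 215.23×2 = 38598.48 + 5923.2 + 1559.53 + 4561.83 + 66683.6 + 430.46 = 117757.1
Index = 113100.98 / 117757.1 × 100 = 96.0460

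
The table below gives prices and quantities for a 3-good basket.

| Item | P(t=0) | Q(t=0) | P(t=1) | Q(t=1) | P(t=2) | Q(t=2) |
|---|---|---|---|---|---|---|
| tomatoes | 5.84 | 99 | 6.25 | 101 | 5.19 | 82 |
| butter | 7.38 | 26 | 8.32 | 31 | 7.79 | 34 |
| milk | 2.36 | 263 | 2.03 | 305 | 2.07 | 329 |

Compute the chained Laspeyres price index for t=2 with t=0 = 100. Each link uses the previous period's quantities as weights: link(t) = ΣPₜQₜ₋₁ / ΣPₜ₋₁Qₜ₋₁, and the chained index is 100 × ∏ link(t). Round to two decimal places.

91.17

Link t=0→t=1:
ΣP(t=1)Q(t=0) = 6.25×99 + 8.32×26 + 2.03×263 = 618.75 + 216.32 + 533.89 = 1368.96
ΣP(t=0)Q(t=0) = 5.84×99 + 7.38×26 + 2.36×263 = 578.16 + 191.88 + 620.68 = 1390.72
link = 1368.96/1390.72 = 0.984353
Link t=1→t=2:
ΣP(t=2)Q(t=1) = 5.19×101 + 7.79×31 + 2.07×305 = 524.19 + 241.49 + 631.35 = 1397.03
ΣP(t=1)Q(t=1) = 6.25×101 + 8.32×31 + 2.03×305 = 631.25 + 257.92 + 619.15 = 1508.32
link = 1397.03/1508.32 = 0.926216
Chained index = 100 × 0.984353 × 0.926216 = 91.1724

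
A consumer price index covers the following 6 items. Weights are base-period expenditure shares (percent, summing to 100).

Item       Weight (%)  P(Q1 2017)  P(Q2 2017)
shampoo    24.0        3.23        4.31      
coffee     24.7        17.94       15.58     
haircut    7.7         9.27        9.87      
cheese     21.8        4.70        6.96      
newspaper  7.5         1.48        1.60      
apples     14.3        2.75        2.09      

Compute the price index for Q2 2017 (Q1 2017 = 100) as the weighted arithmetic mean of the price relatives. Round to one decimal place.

shampoo: 24.0 × (4.31/3.23) = 24.0 × 1.334365 = 32.0248
coffee: 24.7 × (15.58/17.94) = 24.7 × 0.868450 = 21.4507
haircut: 7.7 × (9.87/9.27) = 7.7 × 1.064725 = 8.1984
cheese: 21.8 × (6.96/4.70) = 21.8 × 1.480851 = 32.2826
newspaper: 7.5 × (1.60/1.48) = 7.5 × 1.081081 = 8.1081
apples: 14.3 × (2.09/2.75) = 14.3 × 0.760000 = 10.8680
Index = Σ wᵢ·(p₁ᵢ/p₀ᵢ) = 32.0248 + 21.4507 + 8.1984 + 32.2826 + 8.1081 + 10.8680 = 112.9325

112.9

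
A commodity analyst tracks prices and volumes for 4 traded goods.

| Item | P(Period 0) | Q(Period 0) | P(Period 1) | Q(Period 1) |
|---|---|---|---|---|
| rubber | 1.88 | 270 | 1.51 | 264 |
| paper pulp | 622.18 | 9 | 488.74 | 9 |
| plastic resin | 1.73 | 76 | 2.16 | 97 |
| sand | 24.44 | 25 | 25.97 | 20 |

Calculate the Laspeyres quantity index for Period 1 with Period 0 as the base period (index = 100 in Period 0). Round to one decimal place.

Laspeyres quantity index uses base-period prices as weights.
ΣP(Period 0)·Q(Period 1) = 1.88×264 + 622.18×9 + 1.73×97 + 24.44×20 = 496.32 + 5599.62 + 167.81 + 488.8 = 6752.55
ΣP(Period 0)·Q(Period 0) = 1.88×270 + 622.18×9 + 1.73×76 + 24.44×25 = 507.6 + 5599.62 + 131.48 + 611 = 6849.7
Index = 6752.55 / 6849.7 × 100 = 98.5817

98.6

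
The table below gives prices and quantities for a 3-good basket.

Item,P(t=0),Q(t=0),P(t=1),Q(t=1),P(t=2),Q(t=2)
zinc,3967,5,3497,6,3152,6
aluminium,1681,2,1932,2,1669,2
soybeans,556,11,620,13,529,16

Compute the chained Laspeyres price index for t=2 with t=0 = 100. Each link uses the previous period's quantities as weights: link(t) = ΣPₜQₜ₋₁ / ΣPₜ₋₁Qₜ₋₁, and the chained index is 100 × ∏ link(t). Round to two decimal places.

85.06

Link t=0→t=1:
ΣP(t=1)Q(t=0) = 3497×5 + 1932×2 + 620×11 = 17485 + 3864 + 6820 = 28169
ΣP(t=0)Q(t=0) = 3967×5 + 1681×2 + 556×11 = 19835 + 3362 + 6116 = 29313
link = 28169/29313 = 0.960973
Link t=1→t=2:
ΣP(t=2)Q(t=1) = 3152×6 + 1669×2 + 529×13 = 18912 + 3338 + 6877 = 29127
ΣP(t=1)Q(t=1) = 3497×6 + 1932×2 + 620×13 = 20982 + 3864 + 8060 = 32906
link = 29127/32906 = 0.885158
Chained index = 100 × 0.960973 × 0.885158 = 85.0613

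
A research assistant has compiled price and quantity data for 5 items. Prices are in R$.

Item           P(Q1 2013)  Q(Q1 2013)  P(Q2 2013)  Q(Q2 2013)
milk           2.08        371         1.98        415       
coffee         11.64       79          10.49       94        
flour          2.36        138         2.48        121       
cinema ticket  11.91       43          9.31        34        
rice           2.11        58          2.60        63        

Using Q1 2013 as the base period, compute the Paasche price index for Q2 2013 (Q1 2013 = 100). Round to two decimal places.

93.07

Paasche price index uses current-period quantities as weights.
ΣP(Q2 2013)·Q(Q2 2013) = 1.98×415 + 10.49×94 + 2.48×121 + 9.31×34 + 2.60×63 = 821.7 + 986.06 + 300.08 + 316.54 + 163.8 = 2588.18
ΣP(Q1 2013)·Q(Q2 2013) = 2.08×415 + 11.64×94 + 2.36×121 + 11.91×34 + 2.11×63 = 863.2 + 1094.16 + 285.56 + 404.94 + 132.93 = 2780.79
Index = 2588.18 / 2780.79 × 100 = 93.0736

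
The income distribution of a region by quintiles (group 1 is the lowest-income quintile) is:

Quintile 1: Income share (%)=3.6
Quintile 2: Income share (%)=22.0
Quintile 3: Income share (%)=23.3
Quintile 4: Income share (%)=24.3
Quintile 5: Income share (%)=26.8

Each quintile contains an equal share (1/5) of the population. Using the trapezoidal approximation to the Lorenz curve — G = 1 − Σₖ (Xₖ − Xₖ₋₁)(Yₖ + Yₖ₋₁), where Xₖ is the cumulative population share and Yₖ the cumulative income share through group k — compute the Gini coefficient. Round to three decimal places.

Cumulative income shares Yₖ: 0.0360, 0.2560, 0.4890, 0.7320, 1.0000
Σ (Xₖ−Xₖ₋₁)(Yₖ+Yₖ₋₁) = (1/5)(0.0360+0.0000) + (1/5)(0.2560+0.0360) + (1/5)(0.4890+0.2560) + (1/5)(0.7320+0.4890) + (1/5)(1.0000+0.7320)
  = 0.0072 + 0.0584 + 0.1490 + 0.2442 + 0.3464 = 0.8052
G = 1 − 0.8052 = 0.1948

0.195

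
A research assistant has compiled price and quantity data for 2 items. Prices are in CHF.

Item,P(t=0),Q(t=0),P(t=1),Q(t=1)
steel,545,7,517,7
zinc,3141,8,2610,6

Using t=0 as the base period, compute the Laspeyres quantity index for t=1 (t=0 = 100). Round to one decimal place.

Laspeyres quantity index uses base-period prices as weights.
ΣP(t=0)·Q(t=1) = 545×7 + 3141×6 = 3815 + 18846 = 22661
ΣP(t=0)·Q(t=0) = 545×7 + 3141×8 = 3815 + 25128 = 28943
Index = 22661 / 28943 × 100 = 78.2953

78.3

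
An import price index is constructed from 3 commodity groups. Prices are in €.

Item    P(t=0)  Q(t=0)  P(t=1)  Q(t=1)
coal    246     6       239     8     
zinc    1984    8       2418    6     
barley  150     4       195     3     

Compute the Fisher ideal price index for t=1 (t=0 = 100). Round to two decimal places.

119.42

Laspeyres component (base-period weights):
ΣP(t=1)Q(t=0) = 239×6 + 2418×8 + 195×4 = 1434 + 19344 + 780 = 21558
ΣP(t=0)Q(t=0) = 246×6 + 1984×8 + 150×4 = 1476 + 15872 + 600 = 17948
L = 21558 / 17948 × 100 = 120.1137
Paasche component (current-period weights):
ΣP(t=1)Q(t=1) = 239×8 + 2418×6 + 195×3 = 1912 + 14508 + 585 = 17005
ΣP(t=0)Q(t=1) = 246×8 + 1984×6 + 150×3 = 1968 + 11904 + 450 = 14322
P = 17005 / 14322 × 100 = 118.7334
Fisher = √(L × P) = √(120.1137 × 118.7334) = 119.4215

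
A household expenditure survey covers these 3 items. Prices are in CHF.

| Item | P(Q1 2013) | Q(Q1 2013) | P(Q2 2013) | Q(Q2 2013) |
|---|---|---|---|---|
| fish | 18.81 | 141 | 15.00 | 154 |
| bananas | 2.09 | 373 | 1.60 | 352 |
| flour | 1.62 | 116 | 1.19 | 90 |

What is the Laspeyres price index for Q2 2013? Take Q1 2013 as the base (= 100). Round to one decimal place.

Laspeyres price index uses base-period quantities as weights.
ΣP(Q2 2013)·Q(Q1 2013) = 15.00×141 + 1.60×373 + 1.19×116 = 2115 + 596.8 + 138.04 = 2849.84
ΣP(Q1 2013)·Q(Q1 2013) = 18.81×141 + 2.09×373 + 1.62×116 = 2652.21 + 779.57 + 187.92 = 3619.7
Index = 2849.84 / 3619.7 × 100 = 78.7314

78.7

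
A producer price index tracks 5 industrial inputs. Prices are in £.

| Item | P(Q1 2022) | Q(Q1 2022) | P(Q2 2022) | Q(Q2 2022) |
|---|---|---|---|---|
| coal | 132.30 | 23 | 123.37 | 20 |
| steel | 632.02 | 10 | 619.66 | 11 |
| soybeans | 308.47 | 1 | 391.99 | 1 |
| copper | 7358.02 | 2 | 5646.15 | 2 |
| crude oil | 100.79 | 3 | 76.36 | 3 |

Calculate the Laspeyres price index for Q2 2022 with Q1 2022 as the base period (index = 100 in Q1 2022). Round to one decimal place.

Laspeyres price index uses base-period quantities as weights.
ΣP(Q2 2022)·Q(Q1 2022) = 123.37×23 + 619.66×10 + 391.99×1 + 5646.15×2 + 76.36×3 = 2837.51 + 6196.6 + 391.99 + 11292.3 + 229.08 = 20947.48
ΣP(Q1 2022)·Q(Q1 2022) = 132.30×23 + 632.02×10 + 308.47×1 + 7358.02×2 + 100.79×3 = 3042.9 + 6320.2 + 308.47 + 14716.04 + 302.37 = 24689.98
Index = 20947.48 / 24689.98 × 100 = 84.8420

84.8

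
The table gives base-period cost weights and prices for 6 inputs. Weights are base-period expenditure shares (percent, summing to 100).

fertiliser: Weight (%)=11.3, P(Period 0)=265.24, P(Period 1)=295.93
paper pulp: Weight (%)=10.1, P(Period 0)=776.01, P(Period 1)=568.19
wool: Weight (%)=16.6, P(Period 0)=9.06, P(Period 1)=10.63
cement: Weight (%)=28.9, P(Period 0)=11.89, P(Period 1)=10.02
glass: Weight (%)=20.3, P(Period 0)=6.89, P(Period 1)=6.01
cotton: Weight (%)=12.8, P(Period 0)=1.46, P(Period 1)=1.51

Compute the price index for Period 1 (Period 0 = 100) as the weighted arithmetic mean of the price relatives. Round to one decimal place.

94.8

fertiliser: 11.3 × (295.93/265.24) = 11.3 × 1.115707 = 12.6075
paper pulp: 10.1 × (568.19/776.01) = 10.1 × 0.732194 = 7.3952
wool: 16.6 × (10.63/9.06) = 16.6 × 1.173289 = 19.4766
cement: 28.9 × (10.02/11.89) = 28.9 × 0.842725 = 24.3548
glass: 20.3 × (6.01/6.89) = 20.3 × 0.872279 = 17.7073
cotton: 12.8 × (1.51/1.46) = 12.8 × 1.034247 = 13.2384
Index = Σ wᵢ·(p₁ᵢ/p₀ᵢ) = 12.6075 + 7.3952 + 19.4766 + 24.3548 + 17.7073 + 13.2384 = 94.7796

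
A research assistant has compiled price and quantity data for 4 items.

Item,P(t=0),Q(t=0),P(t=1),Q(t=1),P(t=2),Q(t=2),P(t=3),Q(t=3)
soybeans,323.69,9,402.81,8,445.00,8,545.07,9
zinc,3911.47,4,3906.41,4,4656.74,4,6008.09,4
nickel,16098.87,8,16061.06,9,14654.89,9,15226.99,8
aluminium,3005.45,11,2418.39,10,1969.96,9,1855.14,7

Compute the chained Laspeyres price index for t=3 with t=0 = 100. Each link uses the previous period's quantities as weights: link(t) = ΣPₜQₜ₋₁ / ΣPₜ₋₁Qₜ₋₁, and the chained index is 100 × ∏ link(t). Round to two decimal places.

Link t=0→t=1:
ΣP(t=1)Q(t=0) = 402.81×9 + 3906.41×4 + 16061.06×8 + 2418.39×11 = 3625.29 + 15625.64 + 128488.48 + 26602.29 = 174341.7
ΣP(t=0)Q(t=0) = 323.69×9 + 3911.47×4 + 16098.87×8 + 3005.45×11 = 2913.21 + 15645.88 + 128790.96 + 33059.95 = 180410
link = 174341.7/180410 = 0.966364
Link t=1→t=2:
ΣP(t=2)Q(t=1) = 445.00×8 + 4656.74×4 + 14654.89×9 + 1969.96×10 = 3560 + 18626.96 + 131894.01 + 19699.6 = 173780.57
ΣP(t=1)Q(t=1) = 402.81×8 + 3906.41×4 + 16061.06×9 + 2418.39×10 = 3222.48 + 15625.64 + 144549.54 + 24183.9 = 187581.56
link = 173780.57/187581.56 = 0.926427
Link t=2→t=3:
ΣP(t=3)Q(t=2) = 545.07×8 + 6008.09×4 + 15226.99×9 + 1855.14×9 = 4360.56 + 24032.36 + 137042.91 + 16696.26 = 182132.09
ΣP(t=2)Q(t=2) = 445.00×8 + 4656.74×4 + 14654.89×9 + 1969.96×9 = 3560 + 18626.96 + 131894.01 + 17729.64 = 171810.61
link = 182132.09/171810.61 = 1.060075
Chained index = 100 × 0.966364 × 0.926427 × 1.060075 = 94.9048

94.90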